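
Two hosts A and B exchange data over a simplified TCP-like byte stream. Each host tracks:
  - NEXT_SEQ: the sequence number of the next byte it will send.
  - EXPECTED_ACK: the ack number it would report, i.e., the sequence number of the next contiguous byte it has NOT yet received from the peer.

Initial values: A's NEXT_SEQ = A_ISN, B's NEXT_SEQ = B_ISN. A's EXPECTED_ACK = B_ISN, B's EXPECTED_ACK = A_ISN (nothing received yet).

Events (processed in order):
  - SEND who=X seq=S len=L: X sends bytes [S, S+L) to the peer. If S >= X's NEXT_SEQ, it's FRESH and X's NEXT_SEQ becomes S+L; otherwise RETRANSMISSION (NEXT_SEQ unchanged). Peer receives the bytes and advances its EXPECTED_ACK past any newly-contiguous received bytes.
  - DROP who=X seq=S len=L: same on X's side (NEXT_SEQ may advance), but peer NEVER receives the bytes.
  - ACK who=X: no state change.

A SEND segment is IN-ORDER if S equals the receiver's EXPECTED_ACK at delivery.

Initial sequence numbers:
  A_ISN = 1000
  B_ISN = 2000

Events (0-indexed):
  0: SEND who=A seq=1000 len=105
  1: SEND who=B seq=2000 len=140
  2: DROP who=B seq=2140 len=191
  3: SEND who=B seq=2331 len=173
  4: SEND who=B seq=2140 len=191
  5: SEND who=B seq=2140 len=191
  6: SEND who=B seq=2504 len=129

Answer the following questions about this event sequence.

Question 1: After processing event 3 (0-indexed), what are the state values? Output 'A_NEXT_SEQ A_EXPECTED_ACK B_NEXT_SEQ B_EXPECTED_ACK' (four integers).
After event 0: A_seq=1105 A_ack=2000 B_seq=2000 B_ack=1105
After event 1: A_seq=1105 A_ack=2140 B_seq=2140 B_ack=1105
After event 2: A_seq=1105 A_ack=2140 B_seq=2331 B_ack=1105
After event 3: A_seq=1105 A_ack=2140 B_seq=2504 B_ack=1105

1105 2140 2504 1105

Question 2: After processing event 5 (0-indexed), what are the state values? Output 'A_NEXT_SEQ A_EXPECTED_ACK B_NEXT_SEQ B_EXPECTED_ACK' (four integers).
After event 0: A_seq=1105 A_ack=2000 B_seq=2000 B_ack=1105
After event 1: A_seq=1105 A_ack=2140 B_seq=2140 B_ack=1105
After event 2: A_seq=1105 A_ack=2140 B_seq=2331 B_ack=1105
After event 3: A_seq=1105 A_ack=2140 B_seq=2504 B_ack=1105
After event 4: A_seq=1105 A_ack=2504 B_seq=2504 B_ack=1105
After event 5: A_seq=1105 A_ack=2504 B_seq=2504 B_ack=1105

1105 2504 2504 1105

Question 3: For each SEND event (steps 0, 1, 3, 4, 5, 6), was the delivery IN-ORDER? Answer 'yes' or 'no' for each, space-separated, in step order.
Answer: yes yes no yes no yes

Derivation:
Step 0: SEND seq=1000 -> in-order
Step 1: SEND seq=2000 -> in-order
Step 3: SEND seq=2331 -> out-of-order
Step 4: SEND seq=2140 -> in-order
Step 5: SEND seq=2140 -> out-of-order
Step 6: SEND seq=2504 -> in-order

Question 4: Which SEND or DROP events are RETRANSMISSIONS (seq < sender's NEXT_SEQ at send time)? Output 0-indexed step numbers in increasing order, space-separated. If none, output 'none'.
Answer: 4 5

Derivation:
Step 0: SEND seq=1000 -> fresh
Step 1: SEND seq=2000 -> fresh
Step 2: DROP seq=2140 -> fresh
Step 3: SEND seq=2331 -> fresh
Step 4: SEND seq=2140 -> retransmit
Step 5: SEND seq=2140 -> retransmit
Step 6: SEND seq=2504 -> fresh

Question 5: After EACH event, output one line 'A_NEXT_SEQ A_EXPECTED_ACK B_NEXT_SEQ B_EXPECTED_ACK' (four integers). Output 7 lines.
1105 2000 2000 1105
1105 2140 2140 1105
1105 2140 2331 1105
1105 2140 2504 1105
1105 2504 2504 1105
1105 2504 2504 1105
1105 2633 2633 1105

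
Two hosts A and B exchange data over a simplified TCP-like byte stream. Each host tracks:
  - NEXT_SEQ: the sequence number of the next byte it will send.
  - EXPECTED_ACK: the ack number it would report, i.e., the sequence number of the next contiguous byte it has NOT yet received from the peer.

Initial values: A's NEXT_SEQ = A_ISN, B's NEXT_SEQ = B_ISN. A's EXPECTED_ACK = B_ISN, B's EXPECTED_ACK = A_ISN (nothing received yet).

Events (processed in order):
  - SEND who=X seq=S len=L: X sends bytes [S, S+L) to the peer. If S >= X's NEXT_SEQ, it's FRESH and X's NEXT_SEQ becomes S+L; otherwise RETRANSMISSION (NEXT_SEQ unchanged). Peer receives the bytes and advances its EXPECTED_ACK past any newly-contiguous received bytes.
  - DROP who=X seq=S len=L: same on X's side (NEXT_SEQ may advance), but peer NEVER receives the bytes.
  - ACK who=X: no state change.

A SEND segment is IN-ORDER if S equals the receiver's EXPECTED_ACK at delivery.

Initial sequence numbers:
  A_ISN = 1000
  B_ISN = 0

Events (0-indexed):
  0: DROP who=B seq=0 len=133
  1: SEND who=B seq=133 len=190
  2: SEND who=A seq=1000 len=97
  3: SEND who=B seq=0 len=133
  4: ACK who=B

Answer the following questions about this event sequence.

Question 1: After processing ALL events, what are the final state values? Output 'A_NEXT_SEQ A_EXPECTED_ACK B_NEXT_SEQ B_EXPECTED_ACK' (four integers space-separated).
Answer: 1097 323 323 1097

Derivation:
After event 0: A_seq=1000 A_ack=0 B_seq=133 B_ack=1000
After event 1: A_seq=1000 A_ack=0 B_seq=323 B_ack=1000
After event 2: A_seq=1097 A_ack=0 B_seq=323 B_ack=1097
After event 3: A_seq=1097 A_ack=323 B_seq=323 B_ack=1097
After event 4: A_seq=1097 A_ack=323 B_seq=323 B_ack=1097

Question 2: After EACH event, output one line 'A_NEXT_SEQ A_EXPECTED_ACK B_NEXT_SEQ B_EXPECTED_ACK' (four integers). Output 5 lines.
1000 0 133 1000
1000 0 323 1000
1097 0 323 1097
1097 323 323 1097
1097 323 323 1097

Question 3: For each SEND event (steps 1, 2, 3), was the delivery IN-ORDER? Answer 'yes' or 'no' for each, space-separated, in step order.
Answer: no yes yes

Derivation:
Step 1: SEND seq=133 -> out-of-order
Step 2: SEND seq=1000 -> in-order
Step 3: SEND seq=0 -> in-order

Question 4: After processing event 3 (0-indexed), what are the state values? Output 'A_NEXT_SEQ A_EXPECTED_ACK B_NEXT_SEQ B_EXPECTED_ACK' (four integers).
After event 0: A_seq=1000 A_ack=0 B_seq=133 B_ack=1000
After event 1: A_seq=1000 A_ack=0 B_seq=323 B_ack=1000
After event 2: A_seq=1097 A_ack=0 B_seq=323 B_ack=1097
After event 3: A_seq=1097 A_ack=323 B_seq=323 B_ack=1097

1097 323 323 1097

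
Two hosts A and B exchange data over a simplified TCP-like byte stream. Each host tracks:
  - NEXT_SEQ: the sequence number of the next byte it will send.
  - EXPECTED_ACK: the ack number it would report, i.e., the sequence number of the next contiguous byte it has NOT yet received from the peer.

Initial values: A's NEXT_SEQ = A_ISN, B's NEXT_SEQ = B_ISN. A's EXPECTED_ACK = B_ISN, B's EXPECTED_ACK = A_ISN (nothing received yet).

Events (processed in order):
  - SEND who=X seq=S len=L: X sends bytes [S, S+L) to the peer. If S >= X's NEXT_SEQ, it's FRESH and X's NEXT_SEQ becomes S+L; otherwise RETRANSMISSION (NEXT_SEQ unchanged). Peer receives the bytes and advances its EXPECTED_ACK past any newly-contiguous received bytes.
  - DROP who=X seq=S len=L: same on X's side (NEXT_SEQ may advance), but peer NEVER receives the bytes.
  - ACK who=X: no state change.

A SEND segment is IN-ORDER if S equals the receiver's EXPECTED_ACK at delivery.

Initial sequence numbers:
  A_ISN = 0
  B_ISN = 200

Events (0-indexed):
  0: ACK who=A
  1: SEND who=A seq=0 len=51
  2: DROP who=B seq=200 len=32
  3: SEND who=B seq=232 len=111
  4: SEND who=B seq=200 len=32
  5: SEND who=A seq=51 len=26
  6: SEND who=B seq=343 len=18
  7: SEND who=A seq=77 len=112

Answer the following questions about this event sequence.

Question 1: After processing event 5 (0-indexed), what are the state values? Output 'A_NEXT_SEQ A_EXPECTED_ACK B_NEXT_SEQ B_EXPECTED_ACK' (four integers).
After event 0: A_seq=0 A_ack=200 B_seq=200 B_ack=0
After event 1: A_seq=51 A_ack=200 B_seq=200 B_ack=51
After event 2: A_seq=51 A_ack=200 B_seq=232 B_ack=51
After event 3: A_seq=51 A_ack=200 B_seq=343 B_ack=51
After event 4: A_seq=51 A_ack=343 B_seq=343 B_ack=51
After event 5: A_seq=77 A_ack=343 B_seq=343 B_ack=77

77 343 343 77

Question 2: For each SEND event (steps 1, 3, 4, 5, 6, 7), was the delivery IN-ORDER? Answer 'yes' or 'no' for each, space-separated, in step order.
Answer: yes no yes yes yes yes

Derivation:
Step 1: SEND seq=0 -> in-order
Step 3: SEND seq=232 -> out-of-order
Step 4: SEND seq=200 -> in-order
Step 5: SEND seq=51 -> in-order
Step 6: SEND seq=343 -> in-order
Step 7: SEND seq=77 -> in-order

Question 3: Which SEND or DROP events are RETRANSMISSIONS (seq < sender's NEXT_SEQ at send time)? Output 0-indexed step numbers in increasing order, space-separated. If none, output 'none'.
Step 1: SEND seq=0 -> fresh
Step 2: DROP seq=200 -> fresh
Step 3: SEND seq=232 -> fresh
Step 4: SEND seq=200 -> retransmit
Step 5: SEND seq=51 -> fresh
Step 6: SEND seq=343 -> fresh
Step 7: SEND seq=77 -> fresh

Answer: 4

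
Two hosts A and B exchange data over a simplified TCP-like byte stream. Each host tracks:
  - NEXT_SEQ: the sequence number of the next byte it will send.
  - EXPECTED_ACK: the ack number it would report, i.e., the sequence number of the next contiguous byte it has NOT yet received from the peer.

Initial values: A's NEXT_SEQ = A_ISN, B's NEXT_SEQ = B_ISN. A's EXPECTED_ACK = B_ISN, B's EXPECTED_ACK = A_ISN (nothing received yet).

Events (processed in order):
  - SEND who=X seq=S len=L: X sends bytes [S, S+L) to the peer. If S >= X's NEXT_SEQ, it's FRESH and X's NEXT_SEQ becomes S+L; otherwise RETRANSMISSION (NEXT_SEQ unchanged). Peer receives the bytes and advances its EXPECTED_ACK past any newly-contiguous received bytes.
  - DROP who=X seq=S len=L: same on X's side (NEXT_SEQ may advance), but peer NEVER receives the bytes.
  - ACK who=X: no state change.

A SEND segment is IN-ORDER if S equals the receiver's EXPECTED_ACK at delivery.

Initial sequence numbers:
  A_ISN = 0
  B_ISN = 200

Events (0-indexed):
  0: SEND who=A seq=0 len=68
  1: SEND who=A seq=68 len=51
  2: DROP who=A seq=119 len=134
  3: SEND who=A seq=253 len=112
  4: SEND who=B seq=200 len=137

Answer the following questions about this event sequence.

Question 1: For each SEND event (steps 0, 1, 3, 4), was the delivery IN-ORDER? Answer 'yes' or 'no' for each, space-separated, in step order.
Step 0: SEND seq=0 -> in-order
Step 1: SEND seq=68 -> in-order
Step 3: SEND seq=253 -> out-of-order
Step 4: SEND seq=200 -> in-order

Answer: yes yes no yes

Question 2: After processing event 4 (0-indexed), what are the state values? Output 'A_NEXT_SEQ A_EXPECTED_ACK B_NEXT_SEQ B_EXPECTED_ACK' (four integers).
After event 0: A_seq=68 A_ack=200 B_seq=200 B_ack=68
After event 1: A_seq=119 A_ack=200 B_seq=200 B_ack=119
After event 2: A_seq=253 A_ack=200 B_seq=200 B_ack=119
After event 3: A_seq=365 A_ack=200 B_seq=200 B_ack=119
After event 4: A_seq=365 A_ack=337 B_seq=337 B_ack=119

365 337 337 119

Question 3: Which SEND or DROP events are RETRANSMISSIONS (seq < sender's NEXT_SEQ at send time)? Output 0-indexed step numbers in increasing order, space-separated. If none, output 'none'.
Answer: none

Derivation:
Step 0: SEND seq=0 -> fresh
Step 1: SEND seq=68 -> fresh
Step 2: DROP seq=119 -> fresh
Step 3: SEND seq=253 -> fresh
Step 4: SEND seq=200 -> fresh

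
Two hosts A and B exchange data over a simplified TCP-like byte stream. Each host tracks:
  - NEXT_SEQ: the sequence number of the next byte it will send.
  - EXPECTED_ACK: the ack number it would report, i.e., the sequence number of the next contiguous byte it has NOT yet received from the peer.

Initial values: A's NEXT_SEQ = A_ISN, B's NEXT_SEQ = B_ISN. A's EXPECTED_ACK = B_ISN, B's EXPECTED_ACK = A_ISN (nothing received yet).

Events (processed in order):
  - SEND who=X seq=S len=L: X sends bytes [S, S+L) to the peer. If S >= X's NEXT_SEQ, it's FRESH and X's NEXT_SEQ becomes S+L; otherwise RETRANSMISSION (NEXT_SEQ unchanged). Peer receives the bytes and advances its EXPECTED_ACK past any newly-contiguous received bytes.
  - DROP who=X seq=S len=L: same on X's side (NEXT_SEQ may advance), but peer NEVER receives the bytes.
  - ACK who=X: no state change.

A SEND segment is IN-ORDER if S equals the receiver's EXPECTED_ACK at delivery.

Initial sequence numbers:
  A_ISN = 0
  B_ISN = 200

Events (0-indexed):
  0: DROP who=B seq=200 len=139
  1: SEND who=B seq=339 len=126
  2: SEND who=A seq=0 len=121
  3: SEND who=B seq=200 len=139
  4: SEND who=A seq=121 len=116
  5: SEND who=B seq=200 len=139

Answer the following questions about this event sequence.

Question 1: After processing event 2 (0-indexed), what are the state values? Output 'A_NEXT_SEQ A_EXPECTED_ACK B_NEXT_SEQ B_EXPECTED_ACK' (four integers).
After event 0: A_seq=0 A_ack=200 B_seq=339 B_ack=0
After event 1: A_seq=0 A_ack=200 B_seq=465 B_ack=0
After event 2: A_seq=121 A_ack=200 B_seq=465 B_ack=121

121 200 465 121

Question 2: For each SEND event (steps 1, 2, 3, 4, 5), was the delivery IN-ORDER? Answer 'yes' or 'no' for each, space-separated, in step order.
Answer: no yes yes yes no

Derivation:
Step 1: SEND seq=339 -> out-of-order
Step 2: SEND seq=0 -> in-order
Step 3: SEND seq=200 -> in-order
Step 4: SEND seq=121 -> in-order
Step 5: SEND seq=200 -> out-of-order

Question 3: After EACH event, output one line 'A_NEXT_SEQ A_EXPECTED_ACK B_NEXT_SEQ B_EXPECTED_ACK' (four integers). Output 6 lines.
0 200 339 0
0 200 465 0
121 200 465 121
121 465 465 121
237 465 465 237
237 465 465 237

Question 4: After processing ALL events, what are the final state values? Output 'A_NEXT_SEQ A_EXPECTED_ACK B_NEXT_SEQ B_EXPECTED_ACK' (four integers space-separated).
Answer: 237 465 465 237

Derivation:
After event 0: A_seq=0 A_ack=200 B_seq=339 B_ack=0
After event 1: A_seq=0 A_ack=200 B_seq=465 B_ack=0
After event 2: A_seq=121 A_ack=200 B_seq=465 B_ack=121
After event 3: A_seq=121 A_ack=465 B_seq=465 B_ack=121
After event 4: A_seq=237 A_ack=465 B_seq=465 B_ack=237
After event 5: A_seq=237 A_ack=465 B_seq=465 B_ack=237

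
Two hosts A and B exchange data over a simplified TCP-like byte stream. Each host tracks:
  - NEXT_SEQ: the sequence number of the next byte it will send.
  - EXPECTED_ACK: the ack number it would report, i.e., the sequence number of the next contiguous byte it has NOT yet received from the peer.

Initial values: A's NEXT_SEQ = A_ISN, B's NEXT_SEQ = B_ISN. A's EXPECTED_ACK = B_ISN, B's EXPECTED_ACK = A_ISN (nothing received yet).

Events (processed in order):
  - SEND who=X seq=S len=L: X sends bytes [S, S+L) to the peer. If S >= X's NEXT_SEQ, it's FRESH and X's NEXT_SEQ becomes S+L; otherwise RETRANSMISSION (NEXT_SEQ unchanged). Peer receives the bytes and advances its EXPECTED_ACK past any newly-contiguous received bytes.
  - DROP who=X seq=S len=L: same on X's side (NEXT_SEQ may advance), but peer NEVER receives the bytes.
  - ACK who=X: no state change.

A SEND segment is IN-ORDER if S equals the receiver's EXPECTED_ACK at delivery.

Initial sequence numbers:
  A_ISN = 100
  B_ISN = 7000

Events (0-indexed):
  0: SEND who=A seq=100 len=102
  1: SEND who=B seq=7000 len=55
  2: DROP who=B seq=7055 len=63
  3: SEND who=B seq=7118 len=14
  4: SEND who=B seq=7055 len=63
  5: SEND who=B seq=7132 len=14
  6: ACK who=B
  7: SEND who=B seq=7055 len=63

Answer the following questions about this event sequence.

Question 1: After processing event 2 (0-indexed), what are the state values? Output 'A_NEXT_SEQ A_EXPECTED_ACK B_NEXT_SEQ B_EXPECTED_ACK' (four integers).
After event 0: A_seq=202 A_ack=7000 B_seq=7000 B_ack=202
After event 1: A_seq=202 A_ack=7055 B_seq=7055 B_ack=202
After event 2: A_seq=202 A_ack=7055 B_seq=7118 B_ack=202

202 7055 7118 202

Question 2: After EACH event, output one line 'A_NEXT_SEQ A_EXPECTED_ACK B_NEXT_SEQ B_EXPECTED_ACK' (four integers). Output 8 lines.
202 7000 7000 202
202 7055 7055 202
202 7055 7118 202
202 7055 7132 202
202 7132 7132 202
202 7146 7146 202
202 7146 7146 202
202 7146 7146 202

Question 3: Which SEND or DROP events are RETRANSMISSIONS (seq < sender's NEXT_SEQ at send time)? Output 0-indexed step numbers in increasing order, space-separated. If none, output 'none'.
Step 0: SEND seq=100 -> fresh
Step 1: SEND seq=7000 -> fresh
Step 2: DROP seq=7055 -> fresh
Step 3: SEND seq=7118 -> fresh
Step 4: SEND seq=7055 -> retransmit
Step 5: SEND seq=7132 -> fresh
Step 7: SEND seq=7055 -> retransmit

Answer: 4 7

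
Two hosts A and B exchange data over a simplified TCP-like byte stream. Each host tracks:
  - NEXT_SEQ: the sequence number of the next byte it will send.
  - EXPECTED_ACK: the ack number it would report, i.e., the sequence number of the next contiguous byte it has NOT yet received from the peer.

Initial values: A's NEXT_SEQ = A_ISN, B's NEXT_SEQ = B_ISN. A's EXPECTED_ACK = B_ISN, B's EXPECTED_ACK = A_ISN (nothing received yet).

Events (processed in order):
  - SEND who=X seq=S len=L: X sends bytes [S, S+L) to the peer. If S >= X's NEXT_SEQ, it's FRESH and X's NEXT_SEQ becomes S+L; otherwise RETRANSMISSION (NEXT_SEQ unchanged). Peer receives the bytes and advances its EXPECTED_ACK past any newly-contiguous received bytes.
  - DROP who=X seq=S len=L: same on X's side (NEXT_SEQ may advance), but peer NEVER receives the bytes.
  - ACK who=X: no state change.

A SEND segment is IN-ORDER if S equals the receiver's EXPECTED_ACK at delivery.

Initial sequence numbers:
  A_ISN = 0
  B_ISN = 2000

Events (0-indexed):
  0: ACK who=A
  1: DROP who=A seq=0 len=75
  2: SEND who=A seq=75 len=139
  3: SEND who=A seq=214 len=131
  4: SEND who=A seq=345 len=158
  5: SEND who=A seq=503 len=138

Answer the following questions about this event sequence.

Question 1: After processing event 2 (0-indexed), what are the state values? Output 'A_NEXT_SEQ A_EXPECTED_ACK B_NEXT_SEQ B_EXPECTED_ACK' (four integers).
After event 0: A_seq=0 A_ack=2000 B_seq=2000 B_ack=0
After event 1: A_seq=75 A_ack=2000 B_seq=2000 B_ack=0
After event 2: A_seq=214 A_ack=2000 B_seq=2000 B_ack=0

214 2000 2000 0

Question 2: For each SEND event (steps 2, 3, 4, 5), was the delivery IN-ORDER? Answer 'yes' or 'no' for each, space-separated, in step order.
Answer: no no no no

Derivation:
Step 2: SEND seq=75 -> out-of-order
Step 3: SEND seq=214 -> out-of-order
Step 4: SEND seq=345 -> out-of-order
Step 5: SEND seq=503 -> out-of-order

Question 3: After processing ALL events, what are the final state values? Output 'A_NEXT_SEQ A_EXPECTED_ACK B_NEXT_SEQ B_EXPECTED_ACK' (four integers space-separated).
After event 0: A_seq=0 A_ack=2000 B_seq=2000 B_ack=0
After event 1: A_seq=75 A_ack=2000 B_seq=2000 B_ack=0
After event 2: A_seq=214 A_ack=2000 B_seq=2000 B_ack=0
After event 3: A_seq=345 A_ack=2000 B_seq=2000 B_ack=0
After event 4: A_seq=503 A_ack=2000 B_seq=2000 B_ack=0
After event 5: A_seq=641 A_ack=2000 B_seq=2000 B_ack=0

Answer: 641 2000 2000 0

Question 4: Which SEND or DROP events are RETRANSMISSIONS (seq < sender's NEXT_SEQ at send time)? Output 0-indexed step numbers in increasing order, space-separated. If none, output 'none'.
Step 1: DROP seq=0 -> fresh
Step 2: SEND seq=75 -> fresh
Step 3: SEND seq=214 -> fresh
Step 4: SEND seq=345 -> fresh
Step 5: SEND seq=503 -> fresh

Answer: none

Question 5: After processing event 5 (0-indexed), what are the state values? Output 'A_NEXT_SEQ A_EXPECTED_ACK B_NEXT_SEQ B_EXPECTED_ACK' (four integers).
After event 0: A_seq=0 A_ack=2000 B_seq=2000 B_ack=0
After event 1: A_seq=75 A_ack=2000 B_seq=2000 B_ack=0
After event 2: A_seq=214 A_ack=2000 B_seq=2000 B_ack=0
After event 3: A_seq=345 A_ack=2000 B_seq=2000 B_ack=0
After event 4: A_seq=503 A_ack=2000 B_seq=2000 B_ack=0
After event 5: A_seq=641 A_ack=2000 B_seq=2000 B_ack=0

641 2000 2000 0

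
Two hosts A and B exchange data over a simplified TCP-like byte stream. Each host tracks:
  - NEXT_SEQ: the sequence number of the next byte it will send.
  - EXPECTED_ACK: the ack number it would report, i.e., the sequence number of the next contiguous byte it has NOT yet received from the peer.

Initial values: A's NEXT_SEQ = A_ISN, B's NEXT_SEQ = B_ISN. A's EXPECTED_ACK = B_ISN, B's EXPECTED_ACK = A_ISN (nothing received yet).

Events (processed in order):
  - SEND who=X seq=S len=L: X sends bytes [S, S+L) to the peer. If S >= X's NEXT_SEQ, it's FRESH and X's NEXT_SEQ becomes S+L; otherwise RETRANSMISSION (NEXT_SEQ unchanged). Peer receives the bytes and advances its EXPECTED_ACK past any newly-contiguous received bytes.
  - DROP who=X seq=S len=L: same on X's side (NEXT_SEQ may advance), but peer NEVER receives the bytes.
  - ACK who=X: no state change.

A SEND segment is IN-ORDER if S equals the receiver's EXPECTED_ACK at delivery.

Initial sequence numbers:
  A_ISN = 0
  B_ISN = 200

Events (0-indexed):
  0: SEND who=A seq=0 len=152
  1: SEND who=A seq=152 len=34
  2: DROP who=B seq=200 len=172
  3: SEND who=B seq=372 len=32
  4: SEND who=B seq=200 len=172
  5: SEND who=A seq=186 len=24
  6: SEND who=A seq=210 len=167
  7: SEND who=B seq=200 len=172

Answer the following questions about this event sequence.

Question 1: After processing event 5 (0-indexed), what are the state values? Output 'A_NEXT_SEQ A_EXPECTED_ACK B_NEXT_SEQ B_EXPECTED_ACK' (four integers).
After event 0: A_seq=152 A_ack=200 B_seq=200 B_ack=152
After event 1: A_seq=186 A_ack=200 B_seq=200 B_ack=186
After event 2: A_seq=186 A_ack=200 B_seq=372 B_ack=186
After event 3: A_seq=186 A_ack=200 B_seq=404 B_ack=186
After event 4: A_seq=186 A_ack=404 B_seq=404 B_ack=186
After event 5: A_seq=210 A_ack=404 B_seq=404 B_ack=210

210 404 404 210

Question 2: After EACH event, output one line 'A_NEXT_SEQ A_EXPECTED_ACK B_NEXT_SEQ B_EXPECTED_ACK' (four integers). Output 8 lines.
152 200 200 152
186 200 200 186
186 200 372 186
186 200 404 186
186 404 404 186
210 404 404 210
377 404 404 377
377 404 404 377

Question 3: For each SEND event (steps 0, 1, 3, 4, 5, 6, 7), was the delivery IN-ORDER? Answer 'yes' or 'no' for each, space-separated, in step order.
Step 0: SEND seq=0 -> in-order
Step 1: SEND seq=152 -> in-order
Step 3: SEND seq=372 -> out-of-order
Step 4: SEND seq=200 -> in-order
Step 5: SEND seq=186 -> in-order
Step 6: SEND seq=210 -> in-order
Step 7: SEND seq=200 -> out-of-order

Answer: yes yes no yes yes yes no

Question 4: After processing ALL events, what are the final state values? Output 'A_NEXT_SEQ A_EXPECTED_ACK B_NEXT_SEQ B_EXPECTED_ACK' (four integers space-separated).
Answer: 377 404 404 377

Derivation:
After event 0: A_seq=152 A_ack=200 B_seq=200 B_ack=152
After event 1: A_seq=186 A_ack=200 B_seq=200 B_ack=186
After event 2: A_seq=186 A_ack=200 B_seq=372 B_ack=186
After event 3: A_seq=186 A_ack=200 B_seq=404 B_ack=186
After event 4: A_seq=186 A_ack=404 B_seq=404 B_ack=186
After event 5: A_seq=210 A_ack=404 B_seq=404 B_ack=210
After event 6: A_seq=377 A_ack=404 B_seq=404 B_ack=377
After event 7: A_seq=377 A_ack=404 B_seq=404 B_ack=377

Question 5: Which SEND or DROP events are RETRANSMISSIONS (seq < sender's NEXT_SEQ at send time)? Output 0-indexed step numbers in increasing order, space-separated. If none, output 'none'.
Step 0: SEND seq=0 -> fresh
Step 1: SEND seq=152 -> fresh
Step 2: DROP seq=200 -> fresh
Step 3: SEND seq=372 -> fresh
Step 4: SEND seq=200 -> retransmit
Step 5: SEND seq=186 -> fresh
Step 6: SEND seq=210 -> fresh
Step 7: SEND seq=200 -> retransmit

Answer: 4 7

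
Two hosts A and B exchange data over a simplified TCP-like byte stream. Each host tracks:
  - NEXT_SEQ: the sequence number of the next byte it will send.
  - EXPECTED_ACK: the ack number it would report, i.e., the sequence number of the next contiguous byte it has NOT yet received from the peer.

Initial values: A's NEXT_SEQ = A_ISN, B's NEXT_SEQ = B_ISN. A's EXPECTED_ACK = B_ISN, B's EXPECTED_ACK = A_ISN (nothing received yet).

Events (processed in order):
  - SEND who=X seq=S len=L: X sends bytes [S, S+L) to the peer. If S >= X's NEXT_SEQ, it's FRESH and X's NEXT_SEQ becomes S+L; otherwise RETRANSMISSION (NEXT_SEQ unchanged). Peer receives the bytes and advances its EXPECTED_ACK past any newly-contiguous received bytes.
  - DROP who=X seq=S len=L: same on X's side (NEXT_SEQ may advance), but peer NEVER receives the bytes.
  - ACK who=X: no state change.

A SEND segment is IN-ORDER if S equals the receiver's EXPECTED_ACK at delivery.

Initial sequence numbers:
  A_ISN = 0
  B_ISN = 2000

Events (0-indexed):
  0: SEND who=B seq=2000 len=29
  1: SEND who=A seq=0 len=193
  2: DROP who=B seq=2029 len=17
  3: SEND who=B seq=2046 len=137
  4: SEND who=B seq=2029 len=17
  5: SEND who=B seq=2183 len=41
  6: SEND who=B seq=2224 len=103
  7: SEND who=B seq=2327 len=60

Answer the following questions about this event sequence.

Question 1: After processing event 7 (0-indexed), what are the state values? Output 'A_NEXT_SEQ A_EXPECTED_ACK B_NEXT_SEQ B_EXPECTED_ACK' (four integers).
After event 0: A_seq=0 A_ack=2029 B_seq=2029 B_ack=0
After event 1: A_seq=193 A_ack=2029 B_seq=2029 B_ack=193
After event 2: A_seq=193 A_ack=2029 B_seq=2046 B_ack=193
After event 3: A_seq=193 A_ack=2029 B_seq=2183 B_ack=193
After event 4: A_seq=193 A_ack=2183 B_seq=2183 B_ack=193
After event 5: A_seq=193 A_ack=2224 B_seq=2224 B_ack=193
After event 6: A_seq=193 A_ack=2327 B_seq=2327 B_ack=193
After event 7: A_seq=193 A_ack=2387 B_seq=2387 B_ack=193

193 2387 2387 193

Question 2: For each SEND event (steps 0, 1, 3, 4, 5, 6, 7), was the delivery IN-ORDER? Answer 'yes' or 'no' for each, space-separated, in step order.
Step 0: SEND seq=2000 -> in-order
Step 1: SEND seq=0 -> in-order
Step 3: SEND seq=2046 -> out-of-order
Step 4: SEND seq=2029 -> in-order
Step 5: SEND seq=2183 -> in-order
Step 6: SEND seq=2224 -> in-order
Step 7: SEND seq=2327 -> in-order

Answer: yes yes no yes yes yes yes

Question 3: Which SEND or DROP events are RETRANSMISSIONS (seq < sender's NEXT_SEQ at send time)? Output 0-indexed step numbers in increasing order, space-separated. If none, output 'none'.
Answer: 4

Derivation:
Step 0: SEND seq=2000 -> fresh
Step 1: SEND seq=0 -> fresh
Step 2: DROP seq=2029 -> fresh
Step 3: SEND seq=2046 -> fresh
Step 4: SEND seq=2029 -> retransmit
Step 5: SEND seq=2183 -> fresh
Step 6: SEND seq=2224 -> fresh
Step 7: SEND seq=2327 -> fresh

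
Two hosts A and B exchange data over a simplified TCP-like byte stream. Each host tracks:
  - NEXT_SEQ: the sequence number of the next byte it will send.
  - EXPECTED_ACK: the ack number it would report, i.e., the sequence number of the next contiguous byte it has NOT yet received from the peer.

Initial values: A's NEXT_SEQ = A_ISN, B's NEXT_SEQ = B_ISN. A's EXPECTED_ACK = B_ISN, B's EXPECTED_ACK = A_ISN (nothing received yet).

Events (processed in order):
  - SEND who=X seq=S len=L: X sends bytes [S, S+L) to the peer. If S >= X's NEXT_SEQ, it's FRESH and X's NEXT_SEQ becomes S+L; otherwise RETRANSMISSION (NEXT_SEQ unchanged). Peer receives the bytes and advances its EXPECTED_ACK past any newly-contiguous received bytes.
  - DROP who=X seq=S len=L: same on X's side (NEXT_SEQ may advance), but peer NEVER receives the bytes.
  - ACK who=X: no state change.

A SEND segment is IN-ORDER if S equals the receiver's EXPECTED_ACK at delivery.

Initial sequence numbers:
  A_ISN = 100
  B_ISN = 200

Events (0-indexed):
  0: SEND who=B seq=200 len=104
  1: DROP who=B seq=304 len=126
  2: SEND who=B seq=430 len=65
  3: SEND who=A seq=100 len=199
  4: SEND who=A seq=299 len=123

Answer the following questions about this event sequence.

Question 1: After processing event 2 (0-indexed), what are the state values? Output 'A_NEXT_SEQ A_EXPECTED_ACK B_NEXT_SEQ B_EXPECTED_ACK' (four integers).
After event 0: A_seq=100 A_ack=304 B_seq=304 B_ack=100
After event 1: A_seq=100 A_ack=304 B_seq=430 B_ack=100
After event 2: A_seq=100 A_ack=304 B_seq=495 B_ack=100

100 304 495 100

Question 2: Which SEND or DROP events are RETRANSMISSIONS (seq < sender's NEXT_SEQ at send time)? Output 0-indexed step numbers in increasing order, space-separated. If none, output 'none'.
Answer: none

Derivation:
Step 0: SEND seq=200 -> fresh
Step 1: DROP seq=304 -> fresh
Step 2: SEND seq=430 -> fresh
Step 3: SEND seq=100 -> fresh
Step 4: SEND seq=299 -> fresh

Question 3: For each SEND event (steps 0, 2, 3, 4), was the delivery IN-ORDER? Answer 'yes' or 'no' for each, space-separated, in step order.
Step 0: SEND seq=200 -> in-order
Step 2: SEND seq=430 -> out-of-order
Step 3: SEND seq=100 -> in-order
Step 4: SEND seq=299 -> in-order

Answer: yes no yes yes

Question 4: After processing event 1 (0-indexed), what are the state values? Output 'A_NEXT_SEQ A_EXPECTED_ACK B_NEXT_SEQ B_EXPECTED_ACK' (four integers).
After event 0: A_seq=100 A_ack=304 B_seq=304 B_ack=100
After event 1: A_seq=100 A_ack=304 B_seq=430 B_ack=100

100 304 430 100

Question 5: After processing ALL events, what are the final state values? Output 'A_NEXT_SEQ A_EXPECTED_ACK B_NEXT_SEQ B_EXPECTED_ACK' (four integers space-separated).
Answer: 422 304 495 422

Derivation:
After event 0: A_seq=100 A_ack=304 B_seq=304 B_ack=100
After event 1: A_seq=100 A_ack=304 B_seq=430 B_ack=100
After event 2: A_seq=100 A_ack=304 B_seq=495 B_ack=100
After event 3: A_seq=299 A_ack=304 B_seq=495 B_ack=299
After event 4: A_seq=422 A_ack=304 B_seq=495 B_ack=422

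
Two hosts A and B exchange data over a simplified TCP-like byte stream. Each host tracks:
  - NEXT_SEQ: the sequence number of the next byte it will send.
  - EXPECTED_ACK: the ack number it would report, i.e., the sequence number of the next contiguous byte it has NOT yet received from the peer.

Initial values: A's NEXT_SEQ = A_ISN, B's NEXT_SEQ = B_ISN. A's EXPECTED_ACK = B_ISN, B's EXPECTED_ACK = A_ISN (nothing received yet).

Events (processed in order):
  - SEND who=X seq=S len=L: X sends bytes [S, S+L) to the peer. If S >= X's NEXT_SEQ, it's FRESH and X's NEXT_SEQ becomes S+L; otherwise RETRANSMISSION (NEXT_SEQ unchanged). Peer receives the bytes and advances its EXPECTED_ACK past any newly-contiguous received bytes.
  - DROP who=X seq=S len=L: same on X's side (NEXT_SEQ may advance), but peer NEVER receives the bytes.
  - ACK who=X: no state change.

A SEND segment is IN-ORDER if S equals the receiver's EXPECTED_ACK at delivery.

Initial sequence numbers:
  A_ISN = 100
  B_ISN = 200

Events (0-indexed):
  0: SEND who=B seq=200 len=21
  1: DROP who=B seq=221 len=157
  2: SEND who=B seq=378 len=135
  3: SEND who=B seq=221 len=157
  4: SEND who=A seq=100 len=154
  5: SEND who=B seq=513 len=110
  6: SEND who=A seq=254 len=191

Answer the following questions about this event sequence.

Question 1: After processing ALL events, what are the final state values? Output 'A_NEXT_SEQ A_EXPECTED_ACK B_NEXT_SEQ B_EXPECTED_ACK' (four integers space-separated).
Answer: 445 623 623 445

Derivation:
After event 0: A_seq=100 A_ack=221 B_seq=221 B_ack=100
After event 1: A_seq=100 A_ack=221 B_seq=378 B_ack=100
After event 2: A_seq=100 A_ack=221 B_seq=513 B_ack=100
After event 3: A_seq=100 A_ack=513 B_seq=513 B_ack=100
After event 4: A_seq=254 A_ack=513 B_seq=513 B_ack=254
After event 5: A_seq=254 A_ack=623 B_seq=623 B_ack=254
After event 6: A_seq=445 A_ack=623 B_seq=623 B_ack=445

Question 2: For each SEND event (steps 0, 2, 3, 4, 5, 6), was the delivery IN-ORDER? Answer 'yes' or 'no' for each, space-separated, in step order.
Answer: yes no yes yes yes yes

Derivation:
Step 0: SEND seq=200 -> in-order
Step 2: SEND seq=378 -> out-of-order
Step 3: SEND seq=221 -> in-order
Step 4: SEND seq=100 -> in-order
Step 5: SEND seq=513 -> in-order
Step 6: SEND seq=254 -> in-order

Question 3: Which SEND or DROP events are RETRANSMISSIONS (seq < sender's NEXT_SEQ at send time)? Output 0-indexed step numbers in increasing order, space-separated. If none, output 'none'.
Step 0: SEND seq=200 -> fresh
Step 1: DROP seq=221 -> fresh
Step 2: SEND seq=378 -> fresh
Step 3: SEND seq=221 -> retransmit
Step 4: SEND seq=100 -> fresh
Step 5: SEND seq=513 -> fresh
Step 6: SEND seq=254 -> fresh

Answer: 3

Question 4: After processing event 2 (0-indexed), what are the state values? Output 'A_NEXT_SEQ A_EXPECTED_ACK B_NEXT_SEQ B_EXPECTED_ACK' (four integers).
After event 0: A_seq=100 A_ack=221 B_seq=221 B_ack=100
After event 1: A_seq=100 A_ack=221 B_seq=378 B_ack=100
After event 2: A_seq=100 A_ack=221 B_seq=513 B_ack=100

100 221 513 100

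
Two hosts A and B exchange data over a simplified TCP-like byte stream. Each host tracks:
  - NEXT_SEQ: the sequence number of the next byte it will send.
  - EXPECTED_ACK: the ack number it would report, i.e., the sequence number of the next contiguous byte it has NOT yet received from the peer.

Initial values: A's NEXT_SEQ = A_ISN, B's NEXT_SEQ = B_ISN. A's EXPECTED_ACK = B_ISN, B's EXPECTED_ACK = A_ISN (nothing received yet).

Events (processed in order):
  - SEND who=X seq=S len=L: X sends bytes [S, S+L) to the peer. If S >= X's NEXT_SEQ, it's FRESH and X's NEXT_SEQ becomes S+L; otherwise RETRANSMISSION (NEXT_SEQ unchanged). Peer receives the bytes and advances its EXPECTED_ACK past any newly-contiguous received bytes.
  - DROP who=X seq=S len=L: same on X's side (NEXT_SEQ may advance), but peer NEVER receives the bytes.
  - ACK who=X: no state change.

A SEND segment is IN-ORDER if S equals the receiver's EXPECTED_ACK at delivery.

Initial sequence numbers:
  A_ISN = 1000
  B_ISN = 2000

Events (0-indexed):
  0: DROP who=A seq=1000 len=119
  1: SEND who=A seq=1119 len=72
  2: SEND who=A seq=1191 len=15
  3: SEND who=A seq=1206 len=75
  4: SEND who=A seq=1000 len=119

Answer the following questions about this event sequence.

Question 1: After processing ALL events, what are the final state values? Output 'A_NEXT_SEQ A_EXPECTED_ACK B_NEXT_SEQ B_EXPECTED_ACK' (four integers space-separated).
After event 0: A_seq=1119 A_ack=2000 B_seq=2000 B_ack=1000
After event 1: A_seq=1191 A_ack=2000 B_seq=2000 B_ack=1000
After event 2: A_seq=1206 A_ack=2000 B_seq=2000 B_ack=1000
After event 3: A_seq=1281 A_ack=2000 B_seq=2000 B_ack=1000
After event 4: A_seq=1281 A_ack=2000 B_seq=2000 B_ack=1281

Answer: 1281 2000 2000 1281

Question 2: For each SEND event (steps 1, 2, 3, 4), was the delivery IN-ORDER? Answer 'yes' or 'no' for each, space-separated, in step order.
Answer: no no no yes

Derivation:
Step 1: SEND seq=1119 -> out-of-order
Step 2: SEND seq=1191 -> out-of-order
Step 3: SEND seq=1206 -> out-of-order
Step 4: SEND seq=1000 -> in-order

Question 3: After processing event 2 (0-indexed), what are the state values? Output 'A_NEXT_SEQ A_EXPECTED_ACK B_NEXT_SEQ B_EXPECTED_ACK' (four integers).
After event 0: A_seq=1119 A_ack=2000 B_seq=2000 B_ack=1000
After event 1: A_seq=1191 A_ack=2000 B_seq=2000 B_ack=1000
After event 2: A_seq=1206 A_ack=2000 B_seq=2000 B_ack=1000

1206 2000 2000 1000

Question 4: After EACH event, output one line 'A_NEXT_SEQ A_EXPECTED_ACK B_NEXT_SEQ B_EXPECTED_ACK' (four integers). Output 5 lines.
1119 2000 2000 1000
1191 2000 2000 1000
1206 2000 2000 1000
1281 2000 2000 1000
1281 2000 2000 1281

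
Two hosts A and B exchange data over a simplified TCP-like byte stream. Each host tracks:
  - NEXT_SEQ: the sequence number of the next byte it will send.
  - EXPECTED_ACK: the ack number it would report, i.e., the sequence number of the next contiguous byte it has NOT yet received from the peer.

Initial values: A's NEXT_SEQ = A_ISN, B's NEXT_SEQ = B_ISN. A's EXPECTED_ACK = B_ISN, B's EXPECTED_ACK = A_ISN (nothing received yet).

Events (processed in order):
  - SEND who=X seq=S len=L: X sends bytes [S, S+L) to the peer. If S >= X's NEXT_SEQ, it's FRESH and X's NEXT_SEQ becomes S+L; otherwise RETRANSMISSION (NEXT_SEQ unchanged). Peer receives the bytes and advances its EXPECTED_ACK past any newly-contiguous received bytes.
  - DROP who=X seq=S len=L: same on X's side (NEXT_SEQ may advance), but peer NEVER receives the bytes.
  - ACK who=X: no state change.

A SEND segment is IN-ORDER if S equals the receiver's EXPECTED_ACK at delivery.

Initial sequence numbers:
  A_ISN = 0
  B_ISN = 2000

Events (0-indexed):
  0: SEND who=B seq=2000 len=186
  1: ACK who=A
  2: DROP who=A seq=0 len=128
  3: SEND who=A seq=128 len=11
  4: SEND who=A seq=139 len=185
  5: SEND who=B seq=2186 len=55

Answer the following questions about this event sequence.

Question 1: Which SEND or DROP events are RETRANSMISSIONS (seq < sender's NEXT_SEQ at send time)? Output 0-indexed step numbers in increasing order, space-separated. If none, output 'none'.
Answer: none

Derivation:
Step 0: SEND seq=2000 -> fresh
Step 2: DROP seq=0 -> fresh
Step 3: SEND seq=128 -> fresh
Step 4: SEND seq=139 -> fresh
Step 5: SEND seq=2186 -> fresh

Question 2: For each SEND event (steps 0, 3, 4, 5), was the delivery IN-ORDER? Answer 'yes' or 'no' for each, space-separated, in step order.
Answer: yes no no yes

Derivation:
Step 0: SEND seq=2000 -> in-order
Step 3: SEND seq=128 -> out-of-order
Step 4: SEND seq=139 -> out-of-order
Step 5: SEND seq=2186 -> in-order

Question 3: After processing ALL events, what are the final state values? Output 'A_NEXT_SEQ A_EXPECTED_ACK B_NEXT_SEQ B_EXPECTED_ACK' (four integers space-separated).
After event 0: A_seq=0 A_ack=2186 B_seq=2186 B_ack=0
After event 1: A_seq=0 A_ack=2186 B_seq=2186 B_ack=0
After event 2: A_seq=128 A_ack=2186 B_seq=2186 B_ack=0
After event 3: A_seq=139 A_ack=2186 B_seq=2186 B_ack=0
After event 4: A_seq=324 A_ack=2186 B_seq=2186 B_ack=0
After event 5: A_seq=324 A_ack=2241 B_seq=2241 B_ack=0

Answer: 324 2241 2241 0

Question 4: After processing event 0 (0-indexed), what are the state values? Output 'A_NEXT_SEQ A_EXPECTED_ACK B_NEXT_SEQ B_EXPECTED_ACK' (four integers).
After event 0: A_seq=0 A_ack=2186 B_seq=2186 B_ack=0

0 2186 2186 0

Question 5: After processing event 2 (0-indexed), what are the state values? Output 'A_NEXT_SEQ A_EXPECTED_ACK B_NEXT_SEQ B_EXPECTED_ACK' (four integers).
After event 0: A_seq=0 A_ack=2186 B_seq=2186 B_ack=0
After event 1: A_seq=0 A_ack=2186 B_seq=2186 B_ack=0
After event 2: A_seq=128 A_ack=2186 B_seq=2186 B_ack=0

128 2186 2186 0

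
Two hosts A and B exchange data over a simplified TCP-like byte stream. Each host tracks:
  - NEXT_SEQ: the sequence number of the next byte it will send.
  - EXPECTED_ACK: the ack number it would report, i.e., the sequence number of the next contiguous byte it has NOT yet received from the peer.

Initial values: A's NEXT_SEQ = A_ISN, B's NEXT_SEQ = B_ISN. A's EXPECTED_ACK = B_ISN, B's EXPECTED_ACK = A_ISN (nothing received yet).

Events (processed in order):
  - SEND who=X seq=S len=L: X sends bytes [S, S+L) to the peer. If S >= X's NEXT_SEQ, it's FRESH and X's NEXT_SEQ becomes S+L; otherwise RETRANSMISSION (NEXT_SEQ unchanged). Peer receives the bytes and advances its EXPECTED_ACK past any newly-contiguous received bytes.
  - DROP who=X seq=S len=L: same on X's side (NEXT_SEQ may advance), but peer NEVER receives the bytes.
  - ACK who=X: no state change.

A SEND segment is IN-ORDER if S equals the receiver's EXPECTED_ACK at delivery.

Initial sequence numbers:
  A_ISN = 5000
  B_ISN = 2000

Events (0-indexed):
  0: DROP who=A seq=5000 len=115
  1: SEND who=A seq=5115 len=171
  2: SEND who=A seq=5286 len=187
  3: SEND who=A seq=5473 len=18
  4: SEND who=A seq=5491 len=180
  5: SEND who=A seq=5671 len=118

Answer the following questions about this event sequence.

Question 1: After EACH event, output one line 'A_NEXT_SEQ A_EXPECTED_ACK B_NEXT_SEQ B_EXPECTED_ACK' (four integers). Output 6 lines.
5115 2000 2000 5000
5286 2000 2000 5000
5473 2000 2000 5000
5491 2000 2000 5000
5671 2000 2000 5000
5789 2000 2000 5000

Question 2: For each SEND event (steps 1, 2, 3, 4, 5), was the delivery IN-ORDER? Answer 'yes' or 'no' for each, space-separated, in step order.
Step 1: SEND seq=5115 -> out-of-order
Step 2: SEND seq=5286 -> out-of-order
Step 3: SEND seq=5473 -> out-of-order
Step 4: SEND seq=5491 -> out-of-order
Step 5: SEND seq=5671 -> out-of-order

Answer: no no no no no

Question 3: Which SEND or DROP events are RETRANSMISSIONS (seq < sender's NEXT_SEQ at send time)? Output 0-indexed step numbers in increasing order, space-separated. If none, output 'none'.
Step 0: DROP seq=5000 -> fresh
Step 1: SEND seq=5115 -> fresh
Step 2: SEND seq=5286 -> fresh
Step 3: SEND seq=5473 -> fresh
Step 4: SEND seq=5491 -> fresh
Step 5: SEND seq=5671 -> fresh

Answer: none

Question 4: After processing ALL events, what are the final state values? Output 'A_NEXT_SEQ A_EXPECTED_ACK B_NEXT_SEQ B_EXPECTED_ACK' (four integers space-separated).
After event 0: A_seq=5115 A_ack=2000 B_seq=2000 B_ack=5000
After event 1: A_seq=5286 A_ack=2000 B_seq=2000 B_ack=5000
After event 2: A_seq=5473 A_ack=2000 B_seq=2000 B_ack=5000
After event 3: A_seq=5491 A_ack=2000 B_seq=2000 B_ack=5000
After event 4: A_seq=5671 A_ack=2000 B_seq=2000 B_ack=5000
After event 5: A_seq=5789 A_ack=2000 B_seq=2000 B_ack=5000

Answer: 5789 2000 2000 5000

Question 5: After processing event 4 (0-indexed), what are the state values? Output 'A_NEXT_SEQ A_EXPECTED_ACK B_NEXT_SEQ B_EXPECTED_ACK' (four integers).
After event 0: A_seq=5115 A_ack=2000 B_seq=2000 B_ack=5000
After event 1: A_seq=5286 A_ack=2000 B_seq=2000 B_ack=5000
After event 2: A_seq=5473 A_ack=2000 B_seq=2000 B_ack=5000
After event 3: A_seq=5491 A_ack=2000 B_seq=2000 B_ack=5000
After event 4: A_seq=5671 A_ack=2000 B_seq=2000 B_ack=5000

5671 2000 2000 5000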